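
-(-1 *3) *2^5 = 96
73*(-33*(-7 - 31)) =91542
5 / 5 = 1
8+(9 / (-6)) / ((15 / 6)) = 37/5 = 7.40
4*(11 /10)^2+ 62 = 1671/25 = 66.84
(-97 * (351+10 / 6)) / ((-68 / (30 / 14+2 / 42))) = 1180199/1071 = 1101.96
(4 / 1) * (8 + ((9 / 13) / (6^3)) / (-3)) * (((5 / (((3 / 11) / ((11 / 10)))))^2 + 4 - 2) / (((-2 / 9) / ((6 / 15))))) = -110156231/4680 = -23537.66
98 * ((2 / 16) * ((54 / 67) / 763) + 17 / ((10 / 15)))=36500583/14606 = 2499.01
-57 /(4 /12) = -171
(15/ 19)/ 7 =15/133 = 0.11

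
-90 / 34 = -45/17 = -2.65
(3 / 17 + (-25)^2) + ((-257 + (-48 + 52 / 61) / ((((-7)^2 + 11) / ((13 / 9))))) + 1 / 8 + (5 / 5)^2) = 412331683/1119960 = 368.17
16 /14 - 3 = -13/7 = -1.86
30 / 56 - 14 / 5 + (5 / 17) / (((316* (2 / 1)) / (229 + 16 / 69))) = -55982903/25946760 = -2.16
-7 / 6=-1.17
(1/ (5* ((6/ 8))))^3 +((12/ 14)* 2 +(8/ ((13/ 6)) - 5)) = 130699/307125 = 0.43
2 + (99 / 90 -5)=-19/10 = -1.90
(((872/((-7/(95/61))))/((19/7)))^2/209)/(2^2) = 4752400/777689 = 6.11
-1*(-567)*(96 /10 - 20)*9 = -265356/5 = -53071.20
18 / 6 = 3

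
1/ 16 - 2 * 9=-287/16 = -17.94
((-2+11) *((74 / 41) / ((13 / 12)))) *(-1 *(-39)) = 23976/41 = 584.78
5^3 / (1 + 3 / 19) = 2375/22 = 107.95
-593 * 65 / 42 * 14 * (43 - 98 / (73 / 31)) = -3893045/219 = -17776.46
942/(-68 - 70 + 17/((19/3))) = -5966/857 = -6.96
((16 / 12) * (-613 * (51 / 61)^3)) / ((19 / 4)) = -100.56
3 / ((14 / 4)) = 6/7 = 0.86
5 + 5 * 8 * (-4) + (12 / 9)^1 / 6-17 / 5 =-7118/45 = -158.18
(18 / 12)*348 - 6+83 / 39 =20207/39 = 518.13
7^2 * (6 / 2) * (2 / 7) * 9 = 378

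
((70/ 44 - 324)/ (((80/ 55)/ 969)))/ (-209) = 1027.68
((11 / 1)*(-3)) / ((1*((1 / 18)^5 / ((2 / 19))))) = -124711488/19 = -6563762.53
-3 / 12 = -1/4 = -0.25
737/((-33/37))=-826.33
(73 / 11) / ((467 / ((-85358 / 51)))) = -6231134/261987 = -23.78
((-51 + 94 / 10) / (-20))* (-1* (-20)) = 208/5 = 41.60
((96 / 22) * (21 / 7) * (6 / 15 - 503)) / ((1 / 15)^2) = -16284240/11 = -1480385.45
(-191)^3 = -6967871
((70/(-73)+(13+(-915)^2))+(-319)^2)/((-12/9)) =-704248.53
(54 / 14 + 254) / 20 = 361/28 = 12.89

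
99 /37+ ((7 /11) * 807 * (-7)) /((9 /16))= -7799885/1221 = -6388.11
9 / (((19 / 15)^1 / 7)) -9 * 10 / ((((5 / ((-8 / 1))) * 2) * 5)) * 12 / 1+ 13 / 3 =64658/285 = 226.87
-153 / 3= -51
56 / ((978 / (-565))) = -15820/489 = -32.35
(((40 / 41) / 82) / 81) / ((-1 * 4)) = -5/136161 = 0.00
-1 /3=-0.33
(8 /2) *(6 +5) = 44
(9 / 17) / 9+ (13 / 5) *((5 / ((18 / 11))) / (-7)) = -2305/2142 = -1.08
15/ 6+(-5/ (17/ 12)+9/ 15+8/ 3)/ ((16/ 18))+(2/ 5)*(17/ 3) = 4.47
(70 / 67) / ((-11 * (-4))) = 35/1474 = 0.02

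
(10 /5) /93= 2/93 = 0.02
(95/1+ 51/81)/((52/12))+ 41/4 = 15125/468 = 32.32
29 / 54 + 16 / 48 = 0.87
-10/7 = -1.43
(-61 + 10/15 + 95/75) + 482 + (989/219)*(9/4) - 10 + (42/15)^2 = 430.93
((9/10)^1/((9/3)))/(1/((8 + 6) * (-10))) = -42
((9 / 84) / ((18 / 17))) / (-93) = -17/15624 = 0.00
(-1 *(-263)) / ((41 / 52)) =13676/41 = 333.56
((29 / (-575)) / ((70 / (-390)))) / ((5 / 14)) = 2262/2875 = 0.79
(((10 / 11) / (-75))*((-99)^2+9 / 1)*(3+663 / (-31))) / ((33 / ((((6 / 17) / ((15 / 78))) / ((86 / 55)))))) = 19384560/249271 = 77.77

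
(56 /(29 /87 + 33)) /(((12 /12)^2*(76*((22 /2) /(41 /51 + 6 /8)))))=2219/710600 = 0.00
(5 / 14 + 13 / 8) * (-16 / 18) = -37/21 = -1.76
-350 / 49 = -7.14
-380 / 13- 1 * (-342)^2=-116993.23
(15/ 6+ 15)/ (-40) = -7/16 = -0.44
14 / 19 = 0.74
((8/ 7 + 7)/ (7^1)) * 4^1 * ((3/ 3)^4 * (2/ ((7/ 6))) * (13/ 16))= 2223/343 = 6.48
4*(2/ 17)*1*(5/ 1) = 40/17 = 2.35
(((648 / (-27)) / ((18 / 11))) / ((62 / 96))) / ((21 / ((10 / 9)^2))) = -70400/52731 = -1.34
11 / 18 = 0.61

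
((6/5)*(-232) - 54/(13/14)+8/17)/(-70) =185686/38675 = 4.80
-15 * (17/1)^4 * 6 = -7516890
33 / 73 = 0.45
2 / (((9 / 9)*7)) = 2/7 = 0.29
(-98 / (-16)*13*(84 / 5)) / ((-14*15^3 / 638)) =-203203/11250 = -18.06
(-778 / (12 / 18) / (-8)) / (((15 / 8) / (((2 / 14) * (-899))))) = -9991.74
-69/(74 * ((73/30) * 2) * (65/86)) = -0.25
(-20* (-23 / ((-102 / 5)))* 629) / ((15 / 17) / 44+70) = -1273096/6285 = -202.56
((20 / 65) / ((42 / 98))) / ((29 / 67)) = 1876/1131 = 1.66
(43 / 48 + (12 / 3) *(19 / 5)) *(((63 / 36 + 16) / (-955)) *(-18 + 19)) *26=-3565549/458400 = -7.78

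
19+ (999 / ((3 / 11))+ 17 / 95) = 349807/95 = 3682.18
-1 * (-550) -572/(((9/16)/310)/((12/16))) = -707630/3 = -235876.67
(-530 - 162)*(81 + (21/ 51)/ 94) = -44787970/799 = -56055.03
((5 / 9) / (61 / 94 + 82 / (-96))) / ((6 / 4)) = -7520/4167 = -1.80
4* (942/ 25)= 3768/25 = 150.72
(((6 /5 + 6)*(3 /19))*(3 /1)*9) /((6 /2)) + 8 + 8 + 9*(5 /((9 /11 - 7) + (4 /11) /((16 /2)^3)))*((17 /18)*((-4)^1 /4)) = 27372676/826785 = 33.11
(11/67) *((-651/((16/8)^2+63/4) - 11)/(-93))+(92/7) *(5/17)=3.94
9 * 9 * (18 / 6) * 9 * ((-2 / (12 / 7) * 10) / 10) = -5103/2 = -2551.50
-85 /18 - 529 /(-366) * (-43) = -36713/549 = -66.87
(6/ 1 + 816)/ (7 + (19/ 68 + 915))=18632/20905 = 0.89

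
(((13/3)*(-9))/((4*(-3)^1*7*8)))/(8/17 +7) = 221/28448 = 0.01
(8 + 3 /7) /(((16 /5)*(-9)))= -295/1008 = -0.29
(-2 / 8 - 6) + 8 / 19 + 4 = -139/76 = -1.83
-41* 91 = -3731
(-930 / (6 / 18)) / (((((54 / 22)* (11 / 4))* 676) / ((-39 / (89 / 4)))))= 1240/1157 = 1.07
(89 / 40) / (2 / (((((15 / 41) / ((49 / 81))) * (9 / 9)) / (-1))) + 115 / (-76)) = -410913/890186 = -0.46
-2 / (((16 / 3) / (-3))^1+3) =-18/11 = -1.64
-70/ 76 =-35/38 = -0.92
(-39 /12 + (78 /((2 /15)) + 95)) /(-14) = -2707/56 = -48.34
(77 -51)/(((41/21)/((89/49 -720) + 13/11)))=-9548.37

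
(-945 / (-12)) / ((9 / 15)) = 525/4 = 131.25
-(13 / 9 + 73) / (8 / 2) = -335/18 = -18.61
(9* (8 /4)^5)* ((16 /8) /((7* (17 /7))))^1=576/17 = 33.88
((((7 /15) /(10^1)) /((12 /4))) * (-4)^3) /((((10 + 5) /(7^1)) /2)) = -3136/3375 = -0.93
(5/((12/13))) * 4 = 65/3 = 21.67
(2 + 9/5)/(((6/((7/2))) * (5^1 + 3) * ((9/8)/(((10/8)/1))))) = 0.31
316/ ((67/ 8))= 2528/67 = 37.73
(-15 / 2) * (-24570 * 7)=1289925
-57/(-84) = 19/28 = 0.68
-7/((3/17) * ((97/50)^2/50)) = -14875000/28227 = -526.98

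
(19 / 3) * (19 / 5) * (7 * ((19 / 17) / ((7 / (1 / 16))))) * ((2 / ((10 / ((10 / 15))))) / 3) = 6859/91800 = 0.07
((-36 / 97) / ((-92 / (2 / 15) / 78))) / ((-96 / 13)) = -507/89240 = -0.01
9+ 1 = 10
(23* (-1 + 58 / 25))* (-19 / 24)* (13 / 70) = -62491/14000 = -4.46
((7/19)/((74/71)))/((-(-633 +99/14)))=3479/6160389 = 0.00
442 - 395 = 47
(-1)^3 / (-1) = 1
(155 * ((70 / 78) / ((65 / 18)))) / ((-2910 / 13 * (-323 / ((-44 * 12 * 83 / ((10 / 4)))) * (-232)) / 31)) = 73701012/59058935 = 1.25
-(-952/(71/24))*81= 1850688/71 = 26066.03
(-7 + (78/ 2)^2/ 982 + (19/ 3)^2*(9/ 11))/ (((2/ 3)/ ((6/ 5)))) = 2660571/54010 = 49.26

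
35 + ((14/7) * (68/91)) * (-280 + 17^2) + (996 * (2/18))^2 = 10070065/819 = 12295.56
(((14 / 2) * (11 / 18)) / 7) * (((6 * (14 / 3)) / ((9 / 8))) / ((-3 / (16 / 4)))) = -4928/243 = -20.28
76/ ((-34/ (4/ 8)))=-19/17 = -1.12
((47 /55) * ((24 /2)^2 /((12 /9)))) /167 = 0.55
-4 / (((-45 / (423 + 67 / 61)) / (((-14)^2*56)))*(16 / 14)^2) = 173918836/549 = 316792.05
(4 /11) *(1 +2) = 12/11 = 1.09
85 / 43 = 1.98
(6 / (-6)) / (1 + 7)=-1/8 = -0.12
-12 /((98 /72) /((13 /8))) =-702/49 = -14.33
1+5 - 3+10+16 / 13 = 185/13 = 14.23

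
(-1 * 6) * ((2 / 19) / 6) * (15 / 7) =-30/133 = -0.23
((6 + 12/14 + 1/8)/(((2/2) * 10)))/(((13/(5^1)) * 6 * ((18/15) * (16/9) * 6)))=1955/559104 = 0.00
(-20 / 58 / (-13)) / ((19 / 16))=160/7163 = 0.02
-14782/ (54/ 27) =-7391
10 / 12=5/6 = 0.83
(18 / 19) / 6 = 3/19 = 0.16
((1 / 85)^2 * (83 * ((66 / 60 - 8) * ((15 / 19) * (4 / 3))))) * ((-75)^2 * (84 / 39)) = -72160200/71383 = -1010.89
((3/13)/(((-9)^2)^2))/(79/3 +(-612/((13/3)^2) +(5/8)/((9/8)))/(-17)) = 221/177299604 = 0.00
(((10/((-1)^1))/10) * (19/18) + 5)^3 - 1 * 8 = 311255/5832 = 53.37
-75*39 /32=-2925/32 = -91.41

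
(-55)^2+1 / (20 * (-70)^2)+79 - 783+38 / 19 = 227654001/98000 = 2323.00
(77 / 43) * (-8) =-616/43 = -14.33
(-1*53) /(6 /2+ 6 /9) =-159/11 = -14.45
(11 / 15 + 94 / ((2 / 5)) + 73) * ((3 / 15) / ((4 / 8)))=9262/75 = 123.49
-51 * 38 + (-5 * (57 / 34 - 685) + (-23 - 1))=49457/34 = 1454.62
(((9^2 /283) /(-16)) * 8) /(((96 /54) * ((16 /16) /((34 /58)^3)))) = -3581577/220866784 = -0.02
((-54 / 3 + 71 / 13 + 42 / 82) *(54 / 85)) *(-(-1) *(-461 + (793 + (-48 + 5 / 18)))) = -1157646/533 = -2171.94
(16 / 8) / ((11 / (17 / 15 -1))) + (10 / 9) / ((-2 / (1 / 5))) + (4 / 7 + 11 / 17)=66658/58905 = 1.13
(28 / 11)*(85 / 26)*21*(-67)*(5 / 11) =-8371650/1573 = -5322.09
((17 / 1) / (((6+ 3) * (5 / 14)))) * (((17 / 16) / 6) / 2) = 2023/4320 = 0.47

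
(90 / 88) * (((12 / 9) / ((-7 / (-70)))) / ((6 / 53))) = 1325/11 = 120.45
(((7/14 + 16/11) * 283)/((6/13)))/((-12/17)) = -2689349/1584 = -1697.82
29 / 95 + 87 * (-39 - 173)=-1752151/95 = -18443.69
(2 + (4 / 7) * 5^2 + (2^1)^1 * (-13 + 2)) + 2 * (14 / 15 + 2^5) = 6316/105 = 60.15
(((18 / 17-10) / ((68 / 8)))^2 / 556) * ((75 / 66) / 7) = 288800/893925263 = 0.00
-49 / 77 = -7/11 = -0.64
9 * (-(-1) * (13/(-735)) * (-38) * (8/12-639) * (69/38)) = -343551/49 = -7011.24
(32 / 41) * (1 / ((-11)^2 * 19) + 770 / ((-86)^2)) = 14221008/174284891 = 0.08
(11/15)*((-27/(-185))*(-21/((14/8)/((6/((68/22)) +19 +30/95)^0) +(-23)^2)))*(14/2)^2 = -37044/178525 = -0.21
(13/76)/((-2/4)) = -0.34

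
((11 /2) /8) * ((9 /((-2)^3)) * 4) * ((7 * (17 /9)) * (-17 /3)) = 22253/96 = 231.80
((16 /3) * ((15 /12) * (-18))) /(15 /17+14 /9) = -49.22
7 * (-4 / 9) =-28/9 = -3.11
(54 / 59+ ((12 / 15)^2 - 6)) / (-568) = 0.01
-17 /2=-8.50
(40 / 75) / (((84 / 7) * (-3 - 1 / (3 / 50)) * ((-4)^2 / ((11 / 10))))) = -11/70800 = 0.00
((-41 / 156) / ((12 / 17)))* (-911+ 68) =195857/624 = 313.87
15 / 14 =1.07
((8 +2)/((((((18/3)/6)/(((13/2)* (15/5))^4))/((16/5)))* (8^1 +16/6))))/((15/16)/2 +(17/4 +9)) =13880646/439 = 31618.78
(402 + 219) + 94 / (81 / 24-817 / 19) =196105/317 = 618.63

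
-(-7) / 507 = 7/507 = 0.01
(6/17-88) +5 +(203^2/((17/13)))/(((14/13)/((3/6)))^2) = 1825197/272 = 6710.28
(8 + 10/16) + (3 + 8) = 157/8 = 19.62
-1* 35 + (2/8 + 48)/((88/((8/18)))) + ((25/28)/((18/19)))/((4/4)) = -33.81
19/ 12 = 1.58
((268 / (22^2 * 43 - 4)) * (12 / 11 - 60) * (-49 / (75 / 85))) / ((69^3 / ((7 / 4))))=22981/102385305 = 0.00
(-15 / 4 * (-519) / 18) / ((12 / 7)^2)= 42385/1152 = 36.79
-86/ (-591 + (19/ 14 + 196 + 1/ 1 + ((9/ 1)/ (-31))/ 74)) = 690494/3152561 = 0.22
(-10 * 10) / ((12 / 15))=-125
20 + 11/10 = 211/10 = 21.10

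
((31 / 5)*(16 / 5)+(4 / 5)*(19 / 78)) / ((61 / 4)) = 78136/59475 = 1.31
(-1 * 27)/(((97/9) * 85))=-243/8245 = -0.03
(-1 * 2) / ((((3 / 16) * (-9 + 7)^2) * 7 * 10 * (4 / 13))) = -13/105 = -0.12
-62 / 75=-0.83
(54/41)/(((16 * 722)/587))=15849/236816 = 0.07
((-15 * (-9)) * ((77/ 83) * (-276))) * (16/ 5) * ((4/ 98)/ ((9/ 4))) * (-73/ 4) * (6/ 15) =14648.05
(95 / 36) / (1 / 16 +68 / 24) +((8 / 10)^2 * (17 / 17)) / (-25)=230828/260625 = 0.89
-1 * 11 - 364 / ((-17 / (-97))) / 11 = -37365/187 = -199.81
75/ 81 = 0.93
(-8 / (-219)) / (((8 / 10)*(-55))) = -2/2409 = 0.00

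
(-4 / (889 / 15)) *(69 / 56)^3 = -4927635/39030656 = -0.13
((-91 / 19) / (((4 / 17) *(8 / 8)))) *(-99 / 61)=153153/4636 = 33.04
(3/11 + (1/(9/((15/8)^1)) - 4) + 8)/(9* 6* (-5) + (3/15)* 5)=-1183/71016 = -0.02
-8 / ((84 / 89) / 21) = -178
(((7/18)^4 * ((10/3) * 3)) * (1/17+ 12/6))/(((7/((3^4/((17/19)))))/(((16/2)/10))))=228095/46818 = 4.87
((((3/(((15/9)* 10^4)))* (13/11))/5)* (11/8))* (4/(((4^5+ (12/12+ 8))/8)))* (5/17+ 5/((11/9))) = 4797/603659375 = 0.00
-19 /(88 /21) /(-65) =399/5720 = 0.07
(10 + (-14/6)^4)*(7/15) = 22477/1215 = 18.50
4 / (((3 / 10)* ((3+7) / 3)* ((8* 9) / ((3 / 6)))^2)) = 1/5184 = 0.00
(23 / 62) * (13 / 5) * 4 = 598/155 = 3.86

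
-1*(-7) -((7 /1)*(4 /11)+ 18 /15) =179/55 = 3.25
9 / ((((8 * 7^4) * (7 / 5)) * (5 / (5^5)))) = 28125/134456 = 0.21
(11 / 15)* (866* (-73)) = -695398/15 = -46359.87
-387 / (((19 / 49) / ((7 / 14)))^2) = -929187/1444 = -643.48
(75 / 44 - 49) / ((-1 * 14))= 2081/616 = 3.38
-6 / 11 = -0.55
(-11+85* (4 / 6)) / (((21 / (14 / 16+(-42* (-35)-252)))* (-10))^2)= 265841513/172800 = 1538.43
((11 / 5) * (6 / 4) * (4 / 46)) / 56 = 0.01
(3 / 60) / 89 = 1/1780 = 0.00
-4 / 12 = -1/3 = -0.33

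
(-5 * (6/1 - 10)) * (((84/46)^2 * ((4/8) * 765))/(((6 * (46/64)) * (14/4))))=20563200/12167 = 1690.08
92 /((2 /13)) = 598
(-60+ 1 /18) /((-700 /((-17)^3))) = -5301127/12600 = -420.72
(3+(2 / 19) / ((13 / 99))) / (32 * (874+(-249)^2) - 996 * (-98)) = 939/521073176 = 0.00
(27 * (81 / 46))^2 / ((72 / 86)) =22851963/8464 = 2699.90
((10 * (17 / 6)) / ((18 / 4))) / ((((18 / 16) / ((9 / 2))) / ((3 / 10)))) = 68/9 = 7.56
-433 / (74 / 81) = -35073/74 = -473.96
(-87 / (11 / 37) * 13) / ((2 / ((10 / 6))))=-69745/22 = -3170.23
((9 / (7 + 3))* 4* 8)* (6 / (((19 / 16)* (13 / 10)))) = 27648/247 = 111.94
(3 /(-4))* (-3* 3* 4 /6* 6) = 27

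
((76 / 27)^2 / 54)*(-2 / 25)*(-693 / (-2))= -222376/54675 = -4.07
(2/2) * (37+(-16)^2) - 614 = -321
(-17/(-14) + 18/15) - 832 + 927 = 6819/70 = 97.41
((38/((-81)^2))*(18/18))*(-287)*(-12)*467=20372408/2187 = 9315.23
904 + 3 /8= 7235/8 = 904.38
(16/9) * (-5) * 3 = -80/3 = -26.67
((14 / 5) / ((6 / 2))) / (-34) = -0.03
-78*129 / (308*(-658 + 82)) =559/9856 = 0.06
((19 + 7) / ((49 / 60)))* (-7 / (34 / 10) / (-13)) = 600/119 = 5.04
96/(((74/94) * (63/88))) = 170.34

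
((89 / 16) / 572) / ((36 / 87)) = 2581/109824 = 0.02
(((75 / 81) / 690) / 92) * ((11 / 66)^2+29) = 5225/12340512 = 0.00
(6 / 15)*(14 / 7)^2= 8/5 = 1.60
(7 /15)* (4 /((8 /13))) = 91/30 = 3.03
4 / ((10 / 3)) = 6/5 = 1.20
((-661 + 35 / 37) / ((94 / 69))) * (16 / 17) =-13480944/29563 = -456.01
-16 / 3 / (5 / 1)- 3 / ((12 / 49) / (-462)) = 169753/30 = 5658.43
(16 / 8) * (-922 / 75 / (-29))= 1844/2175 = 0.85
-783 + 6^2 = -747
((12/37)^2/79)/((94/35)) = 2520/5083097 = 0.00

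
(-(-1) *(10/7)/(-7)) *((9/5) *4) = -72/49 = -1.47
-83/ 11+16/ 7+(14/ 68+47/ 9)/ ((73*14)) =-18075509/3440052 = -5.25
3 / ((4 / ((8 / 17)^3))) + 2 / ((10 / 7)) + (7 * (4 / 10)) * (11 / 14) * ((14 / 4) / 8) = 959277/393040 = 2.44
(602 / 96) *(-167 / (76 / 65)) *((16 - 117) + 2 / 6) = 493370605/5472 = 90162.76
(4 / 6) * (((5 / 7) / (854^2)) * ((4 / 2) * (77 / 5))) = 11/546987 = 0.00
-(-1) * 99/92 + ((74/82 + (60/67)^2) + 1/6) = 149708075/50797524 = 2.95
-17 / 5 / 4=-17/20 = -0.85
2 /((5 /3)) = 6/5 = 1.20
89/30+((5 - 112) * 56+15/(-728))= -65400469/10920 = -5989.05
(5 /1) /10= 1/2 = 0.50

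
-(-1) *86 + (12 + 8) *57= 1226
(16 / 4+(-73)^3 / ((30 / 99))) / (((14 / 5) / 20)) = -64187605/7 = -9169657.86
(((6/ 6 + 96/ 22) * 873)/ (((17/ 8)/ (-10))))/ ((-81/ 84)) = 22851.19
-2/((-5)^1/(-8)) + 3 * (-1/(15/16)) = -32/5 = -6.40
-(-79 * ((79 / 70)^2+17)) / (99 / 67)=52660057/53900 = 977.00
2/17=0.12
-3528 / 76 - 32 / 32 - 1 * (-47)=-8/19 = -0.42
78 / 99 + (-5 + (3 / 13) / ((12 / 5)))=-7063/1716 = -4.12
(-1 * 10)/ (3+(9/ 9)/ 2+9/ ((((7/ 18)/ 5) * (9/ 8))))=-140/1489 = -0.09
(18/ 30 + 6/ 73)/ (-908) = -249/331420 = 0.00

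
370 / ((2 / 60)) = 11100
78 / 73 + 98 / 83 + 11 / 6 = 148417/36354 = 4.08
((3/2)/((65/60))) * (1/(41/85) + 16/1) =1026/41 = 25.02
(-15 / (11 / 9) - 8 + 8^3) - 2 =5387/11 = 489.73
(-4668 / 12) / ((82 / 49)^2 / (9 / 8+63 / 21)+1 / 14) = -61643274/118903 = -518.43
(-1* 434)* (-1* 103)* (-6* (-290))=77781480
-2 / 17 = -0.12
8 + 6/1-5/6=79/6 = 13.17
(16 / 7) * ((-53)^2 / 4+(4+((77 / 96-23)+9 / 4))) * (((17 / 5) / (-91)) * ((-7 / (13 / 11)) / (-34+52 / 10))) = -12320495/1022112 = -12.05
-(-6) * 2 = 12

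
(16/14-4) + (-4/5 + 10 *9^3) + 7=7293.34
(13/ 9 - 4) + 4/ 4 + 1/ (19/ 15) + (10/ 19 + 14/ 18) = 92/171 = 0.54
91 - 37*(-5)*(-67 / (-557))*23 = 335772/557 = 602.82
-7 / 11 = -0.64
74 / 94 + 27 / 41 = 2786/1927 = 1.45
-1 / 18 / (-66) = 1/1188 = 0.00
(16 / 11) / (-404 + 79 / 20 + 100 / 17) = -5440/1474187 = 0.00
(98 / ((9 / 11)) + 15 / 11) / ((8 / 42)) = 635.99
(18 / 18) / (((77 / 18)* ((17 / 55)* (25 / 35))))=18/17 = 1.06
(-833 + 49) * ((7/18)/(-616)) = 49/99 = 0.49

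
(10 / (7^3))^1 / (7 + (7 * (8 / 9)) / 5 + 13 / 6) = 900/321391 = 0.00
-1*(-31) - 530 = -499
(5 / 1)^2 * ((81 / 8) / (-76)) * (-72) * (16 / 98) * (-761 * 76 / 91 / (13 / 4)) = -443815200/57967 = -7656.34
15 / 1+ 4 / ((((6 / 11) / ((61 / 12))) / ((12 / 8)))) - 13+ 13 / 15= 3527/60 = 58.78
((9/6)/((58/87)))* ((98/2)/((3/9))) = 1323/4 = 330.75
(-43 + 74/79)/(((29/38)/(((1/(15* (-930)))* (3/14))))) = 63137/74572050 = 0.00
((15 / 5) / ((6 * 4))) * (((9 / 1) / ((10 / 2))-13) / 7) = -1/5 = -0.20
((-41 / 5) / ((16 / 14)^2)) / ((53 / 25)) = -10045/3392 = -2.96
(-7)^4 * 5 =12005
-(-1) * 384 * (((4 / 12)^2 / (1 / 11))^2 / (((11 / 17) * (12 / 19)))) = 113696/81 = 1403.65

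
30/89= 0.34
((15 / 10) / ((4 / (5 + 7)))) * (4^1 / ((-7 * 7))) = -18/49 = -0.37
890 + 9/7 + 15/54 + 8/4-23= 109691/126 = 870.56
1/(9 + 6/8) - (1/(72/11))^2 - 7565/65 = -7838053/67392 = -116.31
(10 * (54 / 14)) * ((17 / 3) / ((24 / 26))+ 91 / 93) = 119145/434 = 274.53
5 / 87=0.06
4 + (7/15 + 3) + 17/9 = 421/45 = 9.36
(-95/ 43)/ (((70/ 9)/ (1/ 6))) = -57/1204 = -0.05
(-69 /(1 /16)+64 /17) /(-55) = 18704/935 = 20.00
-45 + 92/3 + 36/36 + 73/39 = -149/13 = -11.46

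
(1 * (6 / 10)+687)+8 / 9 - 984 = -13298/45 = -295.51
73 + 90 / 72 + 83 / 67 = 20231/268 = 75.49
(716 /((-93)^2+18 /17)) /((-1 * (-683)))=12172/100435833 = 0.00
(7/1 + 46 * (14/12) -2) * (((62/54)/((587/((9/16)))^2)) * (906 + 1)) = 309287/5513104 = 0.06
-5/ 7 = -0.71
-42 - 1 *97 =-139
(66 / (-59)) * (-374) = 24684/59 = 418.37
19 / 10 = 1.90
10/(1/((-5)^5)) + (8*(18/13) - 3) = -406145/13 = -31241.92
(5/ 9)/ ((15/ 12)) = 4/9 = 0.44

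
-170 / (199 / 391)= -66470/199 = -334.02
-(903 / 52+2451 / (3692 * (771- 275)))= -31802499/1831232 = -17.37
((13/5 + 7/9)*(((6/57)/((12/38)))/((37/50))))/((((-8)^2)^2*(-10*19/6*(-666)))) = 1/56775168 = 0.00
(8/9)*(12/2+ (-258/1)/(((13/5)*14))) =-88/91 = -0.97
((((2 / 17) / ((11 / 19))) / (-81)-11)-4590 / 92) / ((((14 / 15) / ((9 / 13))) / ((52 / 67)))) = -35.06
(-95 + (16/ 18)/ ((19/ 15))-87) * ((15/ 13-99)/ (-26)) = -2190808/3211 = -682.28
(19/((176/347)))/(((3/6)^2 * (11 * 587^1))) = 6593/284108 = 0.02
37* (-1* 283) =-10471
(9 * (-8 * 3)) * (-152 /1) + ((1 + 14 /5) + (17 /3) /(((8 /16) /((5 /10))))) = 492622/15 = 32841.47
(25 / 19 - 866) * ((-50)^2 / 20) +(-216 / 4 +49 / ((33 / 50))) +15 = -67747528/627 = -108050.28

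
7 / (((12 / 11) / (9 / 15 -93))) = -5929/10 = -592.90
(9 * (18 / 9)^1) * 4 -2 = 70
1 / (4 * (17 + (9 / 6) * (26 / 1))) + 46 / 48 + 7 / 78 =3065/2912 = 1.05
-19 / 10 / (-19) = 1/10 = 0.10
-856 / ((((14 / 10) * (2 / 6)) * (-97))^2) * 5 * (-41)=85.64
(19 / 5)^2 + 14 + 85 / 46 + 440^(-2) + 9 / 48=27140111/890560 = 30.48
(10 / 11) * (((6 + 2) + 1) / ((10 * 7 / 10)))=90/77 = 1.17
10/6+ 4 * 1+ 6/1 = 11.67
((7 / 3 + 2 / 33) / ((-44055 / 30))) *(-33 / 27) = 158/79299 = 0.00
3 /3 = 1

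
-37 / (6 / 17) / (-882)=629/5292 = 0.12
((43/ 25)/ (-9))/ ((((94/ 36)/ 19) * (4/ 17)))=-13889/2350 = -5.91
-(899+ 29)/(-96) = 29/3 = 9.67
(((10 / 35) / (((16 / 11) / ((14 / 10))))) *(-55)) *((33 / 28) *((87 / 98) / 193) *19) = -6600429/4236736 = -1.56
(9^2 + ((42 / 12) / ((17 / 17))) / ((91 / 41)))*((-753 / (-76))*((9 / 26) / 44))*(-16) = -765801/7436 = -102.99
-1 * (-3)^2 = -9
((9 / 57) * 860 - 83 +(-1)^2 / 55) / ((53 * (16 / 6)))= 20694/55385 = 0.37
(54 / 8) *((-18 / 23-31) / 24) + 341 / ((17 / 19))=4656701/12512 = 372.18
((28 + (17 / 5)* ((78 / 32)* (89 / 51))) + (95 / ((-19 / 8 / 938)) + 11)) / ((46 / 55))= -32970553/736 = -44796.95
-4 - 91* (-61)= 5547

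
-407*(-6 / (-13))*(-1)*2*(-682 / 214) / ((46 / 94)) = -78275868/31993 = -2446.66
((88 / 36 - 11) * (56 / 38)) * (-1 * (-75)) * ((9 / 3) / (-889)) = 7700/2413 = 3.19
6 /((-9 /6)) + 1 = -3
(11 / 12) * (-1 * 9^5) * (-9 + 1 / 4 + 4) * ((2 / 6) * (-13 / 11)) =-1620567/16 = -101285.44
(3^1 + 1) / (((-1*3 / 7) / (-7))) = 196/3 = 65.33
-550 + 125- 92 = -517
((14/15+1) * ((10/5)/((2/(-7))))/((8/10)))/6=-203/72 = -2.82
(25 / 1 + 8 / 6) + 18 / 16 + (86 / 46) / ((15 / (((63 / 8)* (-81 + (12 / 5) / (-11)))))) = -991616/18975 = -52.26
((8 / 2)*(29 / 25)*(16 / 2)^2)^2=55115776/625 = 88185.24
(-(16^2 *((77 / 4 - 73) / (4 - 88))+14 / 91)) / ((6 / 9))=-22381/91 = -245.95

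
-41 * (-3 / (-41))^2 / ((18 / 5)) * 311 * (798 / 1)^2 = -495115110/41 = -12075978.29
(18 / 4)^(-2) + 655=53059/81 = 655.05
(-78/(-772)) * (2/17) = 39/3281 = 0.01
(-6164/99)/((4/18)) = -3082/11 = -280.18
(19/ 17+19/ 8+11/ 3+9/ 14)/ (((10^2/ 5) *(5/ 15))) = 22283/19040 = 1.17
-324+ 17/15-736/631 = -324.03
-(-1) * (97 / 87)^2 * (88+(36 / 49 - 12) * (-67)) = 13398416/12789 = 1047.65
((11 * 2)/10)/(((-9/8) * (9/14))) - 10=-5282/405 = -13.04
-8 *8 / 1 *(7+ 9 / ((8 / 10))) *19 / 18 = -11096/9 = -1232.89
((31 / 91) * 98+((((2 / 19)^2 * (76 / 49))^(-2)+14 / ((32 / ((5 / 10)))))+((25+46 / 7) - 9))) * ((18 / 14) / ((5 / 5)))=721655091/163072 = 4425.38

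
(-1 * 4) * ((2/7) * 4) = -32/7 = -4.57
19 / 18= 1.06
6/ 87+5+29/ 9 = 2164/261 = 8.29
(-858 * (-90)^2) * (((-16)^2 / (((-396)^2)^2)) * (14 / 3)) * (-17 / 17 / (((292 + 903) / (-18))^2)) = 5824/76028051 = 0.00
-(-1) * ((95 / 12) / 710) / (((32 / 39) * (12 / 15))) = 1235/72704 = 0.02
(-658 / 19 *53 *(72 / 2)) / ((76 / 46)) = -39994.01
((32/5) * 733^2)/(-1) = -17193248/5 = -3438649.60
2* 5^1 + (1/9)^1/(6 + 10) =1441/144 = 10.01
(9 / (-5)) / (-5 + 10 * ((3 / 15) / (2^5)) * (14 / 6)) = 432/1165 = 0.37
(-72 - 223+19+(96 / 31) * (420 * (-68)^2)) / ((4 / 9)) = 419470029/31 = 13531291.26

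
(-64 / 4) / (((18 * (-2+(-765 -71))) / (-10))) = -40/3771 = -0.01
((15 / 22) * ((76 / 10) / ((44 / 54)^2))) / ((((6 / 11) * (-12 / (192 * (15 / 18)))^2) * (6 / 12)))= 615600/121 = 5087.60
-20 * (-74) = 1480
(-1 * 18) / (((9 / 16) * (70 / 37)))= -592/35 = -16.91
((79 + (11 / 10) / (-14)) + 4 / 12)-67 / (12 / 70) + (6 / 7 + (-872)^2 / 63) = 14816171/1260 = 11758.87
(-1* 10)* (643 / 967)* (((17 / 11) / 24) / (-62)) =54655/7913928 = 0.01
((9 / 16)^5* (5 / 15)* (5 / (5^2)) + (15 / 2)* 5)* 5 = 196627683/1048576 = 187.52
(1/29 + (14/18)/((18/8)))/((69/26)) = 23218/162081 = 0.14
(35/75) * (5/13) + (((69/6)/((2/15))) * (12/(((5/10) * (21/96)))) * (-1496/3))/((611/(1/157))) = -98733469/2014467 = -49.01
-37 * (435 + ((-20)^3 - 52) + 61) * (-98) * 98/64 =-167813093/4 = -41953273.25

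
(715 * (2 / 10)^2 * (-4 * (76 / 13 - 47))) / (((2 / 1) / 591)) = 1391214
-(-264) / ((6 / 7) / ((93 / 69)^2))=295988/529 = 559.52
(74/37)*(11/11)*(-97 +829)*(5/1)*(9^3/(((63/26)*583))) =15415920/4081 = 3777.49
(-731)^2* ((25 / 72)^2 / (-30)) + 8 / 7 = -467317043/217728 = -2146.33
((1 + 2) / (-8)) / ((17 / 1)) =-3/136 = -0.02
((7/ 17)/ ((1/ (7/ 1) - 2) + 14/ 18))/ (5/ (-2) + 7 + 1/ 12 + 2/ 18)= -3969/48841 = -0.08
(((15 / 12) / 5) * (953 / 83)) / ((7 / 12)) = 2859/581 = 4.92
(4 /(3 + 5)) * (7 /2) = 7/4 = 1.75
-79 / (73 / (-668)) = 52772/73 = 722.90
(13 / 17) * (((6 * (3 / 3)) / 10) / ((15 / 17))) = 13/25 = 0.52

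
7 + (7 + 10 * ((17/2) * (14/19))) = 1456/19 = 76.63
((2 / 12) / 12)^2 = 1/5184 = 0.00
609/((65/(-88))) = -53592/65 = -824.49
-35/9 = -3.89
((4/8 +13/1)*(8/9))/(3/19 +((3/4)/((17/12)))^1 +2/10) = 19380/1433 = 13.52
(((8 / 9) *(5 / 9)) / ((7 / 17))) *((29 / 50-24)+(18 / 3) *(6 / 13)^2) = -12722732/479115 = -26.55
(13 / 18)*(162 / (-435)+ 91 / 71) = 121693/185310 = 0.66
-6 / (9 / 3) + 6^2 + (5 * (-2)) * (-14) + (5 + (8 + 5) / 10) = 1803/10 = 180.30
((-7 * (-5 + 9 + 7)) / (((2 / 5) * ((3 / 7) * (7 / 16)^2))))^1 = -7040/3 = -2346.67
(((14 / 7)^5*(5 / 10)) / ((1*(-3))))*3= -16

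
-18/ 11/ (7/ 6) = -108/77 = -1.40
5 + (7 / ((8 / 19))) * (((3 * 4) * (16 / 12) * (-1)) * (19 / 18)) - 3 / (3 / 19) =-2653/9 = -294.78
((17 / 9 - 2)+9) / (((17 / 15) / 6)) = 800/17 = 47.06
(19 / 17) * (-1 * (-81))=1539/17 = 90.53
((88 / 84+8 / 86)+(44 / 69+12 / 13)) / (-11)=-729370/2969967 = -0.25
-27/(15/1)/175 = -9/875 = -0.01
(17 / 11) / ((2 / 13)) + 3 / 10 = 569/55 = 10.35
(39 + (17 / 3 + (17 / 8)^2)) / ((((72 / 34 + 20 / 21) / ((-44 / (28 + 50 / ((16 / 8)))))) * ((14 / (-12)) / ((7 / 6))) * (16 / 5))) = 61804435/14870528 = 4.16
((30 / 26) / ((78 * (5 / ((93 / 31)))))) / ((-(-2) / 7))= 21/676 = 0.03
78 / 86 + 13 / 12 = 1027/516 = 1.99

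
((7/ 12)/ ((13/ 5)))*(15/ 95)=35/988 = 0.04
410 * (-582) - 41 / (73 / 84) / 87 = -505159688/2117 = -238620.54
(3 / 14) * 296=444/7 = 63.43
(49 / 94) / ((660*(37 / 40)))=49/57387 = 0.00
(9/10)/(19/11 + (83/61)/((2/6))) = 6039/38980 = 0.15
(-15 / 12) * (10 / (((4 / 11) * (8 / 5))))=-1375/64 = -21.48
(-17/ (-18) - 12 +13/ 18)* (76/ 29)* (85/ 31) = -6460/87 = -74.25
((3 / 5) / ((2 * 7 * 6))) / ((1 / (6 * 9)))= 27/70 = 0.39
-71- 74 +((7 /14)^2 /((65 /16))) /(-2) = -9427/65 = -145.03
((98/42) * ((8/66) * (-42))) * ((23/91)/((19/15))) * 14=-90160/2717 = -33.18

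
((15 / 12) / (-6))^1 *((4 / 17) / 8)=-5/816 = -0.01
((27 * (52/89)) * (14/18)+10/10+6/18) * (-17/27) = -61744/7209 = -8.56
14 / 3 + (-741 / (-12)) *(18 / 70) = 8629/420 = 20.55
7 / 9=0.78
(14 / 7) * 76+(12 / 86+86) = 10240/43 = 238.14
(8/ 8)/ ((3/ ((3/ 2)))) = 1/2 = 0.50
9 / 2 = 4.50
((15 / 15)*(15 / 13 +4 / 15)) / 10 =277/1950 = 0.14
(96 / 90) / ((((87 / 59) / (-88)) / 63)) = -581504/145 = -4010.37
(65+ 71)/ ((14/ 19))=1292/7 = 184.57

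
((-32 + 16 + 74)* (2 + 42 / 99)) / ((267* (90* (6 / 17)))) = 3944/237897 = 0.02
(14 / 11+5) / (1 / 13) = 897/11 = 81.55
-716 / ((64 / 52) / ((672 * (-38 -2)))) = 15637440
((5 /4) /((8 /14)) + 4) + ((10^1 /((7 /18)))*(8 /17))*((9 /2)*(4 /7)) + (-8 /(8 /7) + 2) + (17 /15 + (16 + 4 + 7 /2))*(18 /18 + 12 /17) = 14859157/199920 = 74.33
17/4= 4.25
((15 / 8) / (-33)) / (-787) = 5/69256 = 0.00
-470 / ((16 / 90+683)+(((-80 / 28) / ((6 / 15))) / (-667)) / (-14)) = -345622725/502386172 = -0.69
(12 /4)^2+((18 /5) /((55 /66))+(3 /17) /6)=11347/850 = 13.35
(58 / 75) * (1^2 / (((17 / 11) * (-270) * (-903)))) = 319/155428875 = 0.00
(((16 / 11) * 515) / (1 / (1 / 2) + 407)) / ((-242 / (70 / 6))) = -144200/1633137 = -0.09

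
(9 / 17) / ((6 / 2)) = 3/17 = 0.18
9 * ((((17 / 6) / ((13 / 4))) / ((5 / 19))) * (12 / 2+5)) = 21318/65 = 327.97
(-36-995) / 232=-1031/232 = -4.44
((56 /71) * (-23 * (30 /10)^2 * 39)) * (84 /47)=-37975392/3337 = -11380.10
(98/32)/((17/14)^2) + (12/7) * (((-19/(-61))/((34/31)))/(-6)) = 985175/493612 = 2.00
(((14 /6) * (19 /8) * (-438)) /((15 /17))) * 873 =-48030423/20 = -2401521.15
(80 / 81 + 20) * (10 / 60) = 3.50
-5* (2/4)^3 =-5/8 = -0.62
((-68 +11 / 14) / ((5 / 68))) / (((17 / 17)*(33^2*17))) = -1882/38115 = -0.05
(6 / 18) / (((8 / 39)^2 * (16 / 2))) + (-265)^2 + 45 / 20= 35956859/512 = 70228.24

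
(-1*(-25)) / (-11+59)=0.52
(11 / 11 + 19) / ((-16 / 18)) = -45/2 = -22.50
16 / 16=1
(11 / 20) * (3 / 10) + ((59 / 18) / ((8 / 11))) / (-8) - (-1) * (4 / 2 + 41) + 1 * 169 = 211.60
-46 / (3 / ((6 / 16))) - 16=-87/4 = -21.75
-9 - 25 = -34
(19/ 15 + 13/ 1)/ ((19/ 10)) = 428/57 = 7.51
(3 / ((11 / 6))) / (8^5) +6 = 1081353/180224 = 6.00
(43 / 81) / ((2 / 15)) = 3.98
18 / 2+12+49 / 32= 22.53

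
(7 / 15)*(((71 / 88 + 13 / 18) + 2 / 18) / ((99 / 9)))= 0.07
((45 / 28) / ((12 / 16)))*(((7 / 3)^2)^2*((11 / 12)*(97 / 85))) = 365981/5508 = 66.45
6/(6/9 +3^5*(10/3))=9/1216 = 0.01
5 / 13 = 0.38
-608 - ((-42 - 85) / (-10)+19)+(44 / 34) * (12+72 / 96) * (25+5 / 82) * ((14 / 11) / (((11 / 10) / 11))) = 1895473/410 = 4623.10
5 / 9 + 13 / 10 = 167/90 = 1.86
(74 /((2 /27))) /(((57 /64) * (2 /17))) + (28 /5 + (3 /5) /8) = 7250393/760 = 9539.99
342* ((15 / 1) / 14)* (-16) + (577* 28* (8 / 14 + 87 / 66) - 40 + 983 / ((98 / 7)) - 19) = 3800243/154 = 24676.90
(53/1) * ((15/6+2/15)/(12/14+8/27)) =263781/2180 = 121.00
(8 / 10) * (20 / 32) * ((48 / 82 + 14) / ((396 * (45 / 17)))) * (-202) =-513383/365310 = -1.41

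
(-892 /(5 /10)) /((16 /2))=-223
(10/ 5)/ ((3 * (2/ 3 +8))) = 1/13 = 0.08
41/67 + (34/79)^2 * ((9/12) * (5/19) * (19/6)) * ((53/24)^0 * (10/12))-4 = -16516409/5017764 = -3.29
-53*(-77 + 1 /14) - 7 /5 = 285307/70 = 4075.81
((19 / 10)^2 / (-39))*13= -361/300 = -1.20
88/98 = 44/49 = 0.90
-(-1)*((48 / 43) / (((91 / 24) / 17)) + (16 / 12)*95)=1545692/11739 = 131.67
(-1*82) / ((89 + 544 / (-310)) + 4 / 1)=-12710/14143 = -0.90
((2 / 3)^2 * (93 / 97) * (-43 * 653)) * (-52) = 181053392/291 = 622176.60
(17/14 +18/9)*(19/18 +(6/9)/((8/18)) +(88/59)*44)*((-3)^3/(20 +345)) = -977535/60298 = -16.21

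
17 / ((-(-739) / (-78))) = -1326/739 = -1.79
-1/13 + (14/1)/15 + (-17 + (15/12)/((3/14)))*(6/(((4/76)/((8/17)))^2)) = -301805497/56355 = -5355.43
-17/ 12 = -1.42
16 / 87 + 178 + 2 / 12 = 31033/174 = 178.35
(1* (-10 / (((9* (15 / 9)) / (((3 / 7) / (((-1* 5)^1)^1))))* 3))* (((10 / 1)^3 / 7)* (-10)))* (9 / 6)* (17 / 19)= -34000/931 = -36.52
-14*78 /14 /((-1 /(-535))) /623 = -41730/623 = -66.98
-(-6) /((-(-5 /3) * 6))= 3/5 = 0.60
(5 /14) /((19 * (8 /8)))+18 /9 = 537/266 = 2.02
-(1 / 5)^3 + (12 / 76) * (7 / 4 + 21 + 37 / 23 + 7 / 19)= 16175413/4151500 = 3.90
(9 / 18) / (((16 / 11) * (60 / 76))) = 209/480 = 0.44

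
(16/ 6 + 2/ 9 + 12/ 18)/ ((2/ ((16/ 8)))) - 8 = -40/9 = -4.44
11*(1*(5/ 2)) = 55/2 = 27.50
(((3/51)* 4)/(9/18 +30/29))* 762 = 176784/1513 = 116.84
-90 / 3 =-30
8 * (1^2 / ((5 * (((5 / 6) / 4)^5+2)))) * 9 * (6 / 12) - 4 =-31912996/79641865 = -0.40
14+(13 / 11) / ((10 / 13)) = 1709/110 = 15.54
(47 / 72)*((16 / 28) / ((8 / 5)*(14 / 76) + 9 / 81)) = 4465/4858 = 0.92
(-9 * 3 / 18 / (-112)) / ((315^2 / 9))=1/823200 = 0.00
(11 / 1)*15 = 165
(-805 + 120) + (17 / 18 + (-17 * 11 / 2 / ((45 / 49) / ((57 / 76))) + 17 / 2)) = -270689/360 = -751.91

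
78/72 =13/12 = 1.08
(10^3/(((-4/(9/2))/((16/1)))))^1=-18000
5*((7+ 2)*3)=135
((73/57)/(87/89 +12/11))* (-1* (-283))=175.22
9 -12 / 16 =33/4 = 8.25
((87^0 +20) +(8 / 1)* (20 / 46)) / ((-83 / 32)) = -18016/1909 = -9.44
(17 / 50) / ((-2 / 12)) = -51/25 = -2.04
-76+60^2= 3524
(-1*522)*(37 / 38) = -9657/19 = -508.26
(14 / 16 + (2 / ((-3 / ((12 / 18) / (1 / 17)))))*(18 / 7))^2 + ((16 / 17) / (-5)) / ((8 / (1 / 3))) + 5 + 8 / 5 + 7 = 286147231/799680 = 357.83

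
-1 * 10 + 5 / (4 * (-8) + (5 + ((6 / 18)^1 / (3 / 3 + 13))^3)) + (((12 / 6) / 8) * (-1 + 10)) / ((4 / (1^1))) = -61596733/6401200 = -9.62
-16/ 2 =-8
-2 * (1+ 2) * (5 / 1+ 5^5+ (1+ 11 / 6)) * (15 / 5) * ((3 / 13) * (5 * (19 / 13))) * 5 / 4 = -118871.56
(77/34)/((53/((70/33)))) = 245/2703 = 0.09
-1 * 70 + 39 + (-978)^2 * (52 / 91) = 3825719/7 = 546531.29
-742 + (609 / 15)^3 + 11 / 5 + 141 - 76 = 8281077/125 = 66248.62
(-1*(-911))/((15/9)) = 2733/5 = 546.60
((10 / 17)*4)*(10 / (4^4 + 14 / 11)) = 440/4811 = 0.09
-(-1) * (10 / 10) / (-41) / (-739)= 1/30299 = 0.00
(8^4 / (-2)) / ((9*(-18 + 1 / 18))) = 4096/323 = 12.68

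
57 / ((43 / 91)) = 5187/43 = 120.63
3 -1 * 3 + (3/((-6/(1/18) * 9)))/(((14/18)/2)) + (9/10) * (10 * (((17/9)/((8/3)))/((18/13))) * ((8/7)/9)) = 0.58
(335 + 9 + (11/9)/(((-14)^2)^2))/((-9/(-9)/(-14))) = -118935947/24696 = -4816.00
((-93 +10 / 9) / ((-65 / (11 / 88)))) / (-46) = -827/215280 = 0.00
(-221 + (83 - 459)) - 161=-758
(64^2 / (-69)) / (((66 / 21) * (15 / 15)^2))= -14336/759 = -18.89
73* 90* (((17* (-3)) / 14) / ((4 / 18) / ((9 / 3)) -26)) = 904689/980 = 923.15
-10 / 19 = -0.53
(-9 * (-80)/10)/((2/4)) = 144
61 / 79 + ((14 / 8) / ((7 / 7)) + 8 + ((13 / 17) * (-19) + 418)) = 2223969/5372 = 413.99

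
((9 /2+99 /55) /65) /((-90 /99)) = -693/6500 = -0.11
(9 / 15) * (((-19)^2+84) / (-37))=-267/37 = -7.22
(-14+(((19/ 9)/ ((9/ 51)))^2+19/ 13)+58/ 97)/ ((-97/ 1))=-120582316/89169093 = -1.35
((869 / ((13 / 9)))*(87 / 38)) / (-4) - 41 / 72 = -3066985/8892 = -344.92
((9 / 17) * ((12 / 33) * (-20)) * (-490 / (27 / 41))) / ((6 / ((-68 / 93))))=-3214400/9207 = -349.13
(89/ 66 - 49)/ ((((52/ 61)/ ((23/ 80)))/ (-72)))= 2647461/2288 = 1157.11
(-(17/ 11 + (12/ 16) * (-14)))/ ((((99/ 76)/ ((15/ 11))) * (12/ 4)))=37430/11979 = 3.12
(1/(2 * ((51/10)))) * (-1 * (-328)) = 1640/51 = 32.16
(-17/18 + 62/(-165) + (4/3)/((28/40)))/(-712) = -4051/4934160 = 0.00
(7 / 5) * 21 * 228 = 33516/5 = 6703.20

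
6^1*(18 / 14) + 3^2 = 117/7 = 16.71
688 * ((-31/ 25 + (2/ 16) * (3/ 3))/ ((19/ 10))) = -38356/95 = -403.75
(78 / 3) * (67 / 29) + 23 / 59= 103445/1711 = 60.46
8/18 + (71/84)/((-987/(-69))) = 41747/82908 = 0.50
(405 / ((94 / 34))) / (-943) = -6885/44321 = -0.16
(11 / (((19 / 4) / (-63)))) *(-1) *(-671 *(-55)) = 102300660/19 = 5384245.26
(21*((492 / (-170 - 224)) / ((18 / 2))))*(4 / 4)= -574/197 = -2.91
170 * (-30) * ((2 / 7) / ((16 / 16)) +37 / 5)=-274380/7 = -39197.14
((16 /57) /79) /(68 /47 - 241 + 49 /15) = -1880/125019791 = 0.00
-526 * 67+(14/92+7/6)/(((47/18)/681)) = -37724776/1081 = -34898.04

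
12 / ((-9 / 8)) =-32/3 = -10.67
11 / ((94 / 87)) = 957/94 = 10.18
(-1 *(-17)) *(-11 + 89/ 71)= -11764/71 = -165.69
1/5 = 0.20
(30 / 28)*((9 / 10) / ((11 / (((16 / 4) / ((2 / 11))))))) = 27/14 = 1.93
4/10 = 2/5 = 0.40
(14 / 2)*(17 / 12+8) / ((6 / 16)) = 1582/9 = 175.78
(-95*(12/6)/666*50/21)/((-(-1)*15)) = -950/20979 = -0.05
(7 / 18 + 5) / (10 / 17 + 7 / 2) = 1.32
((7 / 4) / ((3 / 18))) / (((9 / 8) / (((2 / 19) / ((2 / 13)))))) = 364/57 = 6.39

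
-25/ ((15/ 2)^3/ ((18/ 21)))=-16/315 = -0.05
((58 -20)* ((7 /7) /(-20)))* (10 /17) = -19/17 = -1.12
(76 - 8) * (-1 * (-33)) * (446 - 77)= 828036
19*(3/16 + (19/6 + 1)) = 3971/48 = 82.73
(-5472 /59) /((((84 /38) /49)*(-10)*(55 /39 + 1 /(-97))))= 28678923/195290 = 146.85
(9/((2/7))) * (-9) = -283.50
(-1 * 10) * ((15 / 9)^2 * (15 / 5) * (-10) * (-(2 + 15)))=-42500/3 = -14166.67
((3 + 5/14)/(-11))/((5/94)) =-2209/385 = -5.74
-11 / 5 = -2.20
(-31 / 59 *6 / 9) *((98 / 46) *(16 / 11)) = -48608/44781 = -1.09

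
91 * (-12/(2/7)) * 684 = -2614248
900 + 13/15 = 900.87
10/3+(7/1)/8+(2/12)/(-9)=905/216 = 4.19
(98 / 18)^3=117649/729 = 161.38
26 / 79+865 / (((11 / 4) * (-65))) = -50950/11297 = -4.51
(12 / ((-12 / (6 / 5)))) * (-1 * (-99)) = -594/5 = -118.80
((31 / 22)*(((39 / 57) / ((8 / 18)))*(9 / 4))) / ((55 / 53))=1730079/367840 = 4.70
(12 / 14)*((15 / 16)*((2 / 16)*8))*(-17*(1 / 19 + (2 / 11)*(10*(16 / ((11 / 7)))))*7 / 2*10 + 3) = -571236705/64372 = -8873.99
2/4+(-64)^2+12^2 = 8481/2 = 4240.50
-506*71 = -35926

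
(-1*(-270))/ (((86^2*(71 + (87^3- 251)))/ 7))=105/270497606 = 0.00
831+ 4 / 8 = 1663/2 = 831.50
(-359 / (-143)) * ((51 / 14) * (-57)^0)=18309/2002 = 9.15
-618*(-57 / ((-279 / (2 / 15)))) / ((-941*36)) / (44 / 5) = 1957/34655148 = 0.00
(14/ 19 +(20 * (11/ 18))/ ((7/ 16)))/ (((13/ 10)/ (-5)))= -1716100/15561 = -110.28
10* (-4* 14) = -560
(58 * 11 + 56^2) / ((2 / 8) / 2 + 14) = 267.19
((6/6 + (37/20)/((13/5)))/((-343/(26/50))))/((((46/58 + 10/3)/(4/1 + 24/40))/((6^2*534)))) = -855895734/15392125 = -55.61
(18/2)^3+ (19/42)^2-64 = 1173421/1764 = 665.20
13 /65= 1/5 = 0.20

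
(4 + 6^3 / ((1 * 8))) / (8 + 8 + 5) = 31/21 = 1.48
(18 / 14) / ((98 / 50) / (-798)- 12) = -25650/239449 = -0.11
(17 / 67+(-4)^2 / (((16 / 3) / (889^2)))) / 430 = 79427269/14405 = 5513.87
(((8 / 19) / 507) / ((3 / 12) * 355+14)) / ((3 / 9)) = 32/1319721 = 0.00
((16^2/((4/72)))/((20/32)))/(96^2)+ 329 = 1649/5 = 329.80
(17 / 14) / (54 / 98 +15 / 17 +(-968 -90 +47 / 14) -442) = -2023/2491019 = 0.00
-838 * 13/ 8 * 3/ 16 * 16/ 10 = -408.52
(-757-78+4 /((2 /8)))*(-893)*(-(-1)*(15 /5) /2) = 2194101/2 = 1097050.50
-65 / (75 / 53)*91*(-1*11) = 45979.27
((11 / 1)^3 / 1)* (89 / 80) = 118459/80 = 1480.74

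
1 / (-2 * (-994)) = 1/1988 = 0.00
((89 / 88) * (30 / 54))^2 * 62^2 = 190302025/156816 = 1213.54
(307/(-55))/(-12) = 307/660 = 0.47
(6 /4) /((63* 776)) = 1/32592 = 0.00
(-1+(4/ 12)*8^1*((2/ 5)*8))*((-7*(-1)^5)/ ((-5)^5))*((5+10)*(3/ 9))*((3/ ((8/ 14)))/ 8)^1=-5537/100000 = -0.06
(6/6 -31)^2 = 900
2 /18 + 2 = 19/9 = 2.11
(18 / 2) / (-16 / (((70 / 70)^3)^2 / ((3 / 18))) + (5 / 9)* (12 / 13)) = -117/28 = -4.18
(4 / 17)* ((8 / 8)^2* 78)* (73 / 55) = 22776/935 = 24.36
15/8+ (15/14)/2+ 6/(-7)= 87/56 = 1.55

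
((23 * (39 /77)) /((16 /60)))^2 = 181037025/94864 = 1908.38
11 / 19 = 0.58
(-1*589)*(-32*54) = 1017792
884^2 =781456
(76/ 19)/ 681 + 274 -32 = 164806/681 = 242.01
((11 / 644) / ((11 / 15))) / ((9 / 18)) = 15/322 = 0.05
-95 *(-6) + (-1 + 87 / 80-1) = 45527/80 = 569.09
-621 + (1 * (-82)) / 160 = -49721/80 = -621.51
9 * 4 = 36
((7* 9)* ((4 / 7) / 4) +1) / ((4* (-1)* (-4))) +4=37/8 = 4.62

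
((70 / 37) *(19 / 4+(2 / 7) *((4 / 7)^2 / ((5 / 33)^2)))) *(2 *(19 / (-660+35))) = -5744023/5665625 = -1.01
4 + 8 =12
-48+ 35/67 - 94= -9479/67 = -141.48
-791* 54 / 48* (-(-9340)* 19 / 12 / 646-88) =15759093/272 = 57937.84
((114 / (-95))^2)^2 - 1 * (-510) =320046/625 = 512.07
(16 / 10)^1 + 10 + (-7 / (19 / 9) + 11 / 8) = 7341/760 = 9.66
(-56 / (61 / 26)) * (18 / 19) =-26208/1159 = -22.61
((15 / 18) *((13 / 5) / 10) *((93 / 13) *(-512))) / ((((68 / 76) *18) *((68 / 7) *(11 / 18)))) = -131936/15895 = -8.30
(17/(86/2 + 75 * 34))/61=17/158173 = 0.00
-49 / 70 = -7/10 = -0.70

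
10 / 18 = 5/9 = 0.56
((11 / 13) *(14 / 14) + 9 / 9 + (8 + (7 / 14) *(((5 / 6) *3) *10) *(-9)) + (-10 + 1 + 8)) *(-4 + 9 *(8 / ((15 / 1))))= -82.92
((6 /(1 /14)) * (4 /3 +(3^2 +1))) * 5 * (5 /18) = 11900/9 = 1322.22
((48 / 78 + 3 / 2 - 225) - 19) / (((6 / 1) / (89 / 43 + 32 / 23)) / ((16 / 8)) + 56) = -377671/88790 = -4.25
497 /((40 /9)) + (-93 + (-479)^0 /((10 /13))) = 161/8 = 20.12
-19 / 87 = -0.22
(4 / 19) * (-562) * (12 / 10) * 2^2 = -567.92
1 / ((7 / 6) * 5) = 0.17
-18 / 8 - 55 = -229/4 = -57.25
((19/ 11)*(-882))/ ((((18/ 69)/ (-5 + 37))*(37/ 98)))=-201453504/407 = -494971.75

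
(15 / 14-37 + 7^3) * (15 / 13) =64485/182 = 354.31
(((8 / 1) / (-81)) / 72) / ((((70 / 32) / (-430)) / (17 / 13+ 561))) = 10058560/66339 = 151.62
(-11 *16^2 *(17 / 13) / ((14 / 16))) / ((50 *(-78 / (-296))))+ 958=56658326/88725 = 638.58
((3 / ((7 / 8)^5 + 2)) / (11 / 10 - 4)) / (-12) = 81920/2387947 = 0.03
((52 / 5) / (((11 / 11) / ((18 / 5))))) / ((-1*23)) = -936/575 = -1.63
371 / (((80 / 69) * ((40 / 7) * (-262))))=-179193/838400 = -0.21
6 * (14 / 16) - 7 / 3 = 35/12 = 2.92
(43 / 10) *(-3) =-129/10 = -12.90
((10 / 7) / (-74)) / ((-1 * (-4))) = -5/1036 = 0.00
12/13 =0.92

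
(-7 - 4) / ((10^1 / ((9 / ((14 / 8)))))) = -198/35 = -5.66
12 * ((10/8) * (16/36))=20/3 = 6.67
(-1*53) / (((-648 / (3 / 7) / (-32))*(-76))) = 53/3591 = 0.01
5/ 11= 0.45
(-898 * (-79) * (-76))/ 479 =-5391592/479 = -11255.93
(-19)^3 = -6859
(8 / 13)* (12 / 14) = 0.53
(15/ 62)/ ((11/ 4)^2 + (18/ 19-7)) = 760/4743 = 0.16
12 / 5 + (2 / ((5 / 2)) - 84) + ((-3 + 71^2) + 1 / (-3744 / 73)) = 4957.18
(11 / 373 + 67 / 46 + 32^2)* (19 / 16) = 334310491/274528 = 1217.76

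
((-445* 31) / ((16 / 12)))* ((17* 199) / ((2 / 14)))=-980038185/4 = -245009546.25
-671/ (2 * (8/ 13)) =-8723/16 = -545.19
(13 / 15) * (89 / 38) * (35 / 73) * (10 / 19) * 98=3968510/79059 = 50.20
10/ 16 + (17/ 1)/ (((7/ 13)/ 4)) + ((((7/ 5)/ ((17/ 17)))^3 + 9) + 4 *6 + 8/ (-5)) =1127383/7000 = 161.05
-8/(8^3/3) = -3/64 = -0.05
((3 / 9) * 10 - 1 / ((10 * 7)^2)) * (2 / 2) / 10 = 48997/147000 = 0.33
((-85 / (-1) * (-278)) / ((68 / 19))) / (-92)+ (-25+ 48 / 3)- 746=-125715/184 = -683.23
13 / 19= 0.68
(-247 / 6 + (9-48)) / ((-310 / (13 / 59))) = 6253/109740 = 0.06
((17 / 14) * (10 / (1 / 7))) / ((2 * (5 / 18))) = 153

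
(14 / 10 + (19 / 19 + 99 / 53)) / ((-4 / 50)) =-5655/106 = -53.35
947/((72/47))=44509/72 = 618.18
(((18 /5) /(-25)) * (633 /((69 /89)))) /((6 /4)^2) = -150232/2875 = -52.25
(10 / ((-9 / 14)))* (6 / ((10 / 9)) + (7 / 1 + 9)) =-332.89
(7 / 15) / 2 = 0.23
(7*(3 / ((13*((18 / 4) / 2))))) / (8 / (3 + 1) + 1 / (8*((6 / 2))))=32/91 = 0.35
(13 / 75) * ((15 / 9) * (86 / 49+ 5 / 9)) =13247/19845 = 0.67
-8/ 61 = -0.13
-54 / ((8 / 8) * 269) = -54/269 = -0.20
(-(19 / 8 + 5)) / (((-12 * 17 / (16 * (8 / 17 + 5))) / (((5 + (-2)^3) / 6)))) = -1829/1156 = -1.58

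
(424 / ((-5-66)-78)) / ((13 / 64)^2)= -1736704/25181 = -68.97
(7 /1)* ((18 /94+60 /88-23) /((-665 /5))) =22879/19646 = 1.16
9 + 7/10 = 97/10 = 9.70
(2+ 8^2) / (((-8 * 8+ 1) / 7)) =-22/3 = -7.33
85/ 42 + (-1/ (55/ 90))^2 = 23893/5082 = 4.70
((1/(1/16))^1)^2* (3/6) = 128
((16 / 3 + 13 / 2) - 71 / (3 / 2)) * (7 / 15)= -497/30 = -16.57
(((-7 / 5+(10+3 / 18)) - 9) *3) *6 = -21/5 = -4.20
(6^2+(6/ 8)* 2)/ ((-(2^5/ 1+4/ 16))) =-50/43 = -1.16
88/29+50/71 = 7698/2059 = 3.74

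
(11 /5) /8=11/40 = 0.28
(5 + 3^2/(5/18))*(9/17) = 99/5 = 19.80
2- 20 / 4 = -3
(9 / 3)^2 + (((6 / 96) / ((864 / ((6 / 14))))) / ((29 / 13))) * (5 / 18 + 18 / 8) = 43296937/4810752 = 9.00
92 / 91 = 1.01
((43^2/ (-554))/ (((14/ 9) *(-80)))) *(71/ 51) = 393837/10548160 = 0.04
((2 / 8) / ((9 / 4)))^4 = 1/6561 = 0.00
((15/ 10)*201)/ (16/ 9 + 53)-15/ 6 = 1481/493 = 3.00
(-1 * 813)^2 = 660969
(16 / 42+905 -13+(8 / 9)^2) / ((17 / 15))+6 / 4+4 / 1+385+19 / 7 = 7591075/6426 = 1181.31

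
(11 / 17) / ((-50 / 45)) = -99/170 = -0.58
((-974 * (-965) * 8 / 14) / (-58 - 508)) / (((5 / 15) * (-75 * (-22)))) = -187982/108955 = -1.73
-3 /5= -0.60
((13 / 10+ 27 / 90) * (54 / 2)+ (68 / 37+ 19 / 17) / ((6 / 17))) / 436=57247/483960 = 0.12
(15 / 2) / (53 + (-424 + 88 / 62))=-155/7638 = -0.02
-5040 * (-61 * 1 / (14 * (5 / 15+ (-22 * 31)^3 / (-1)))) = 13176/190328741 = 0.00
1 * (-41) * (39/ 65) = -123/5 = -24.60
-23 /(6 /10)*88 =-10120/3 = -3373.33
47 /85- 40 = -39.45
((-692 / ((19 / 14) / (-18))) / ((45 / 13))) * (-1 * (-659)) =165994192/95 = 1747307.28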